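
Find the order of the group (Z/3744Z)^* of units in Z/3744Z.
|(Z/3744Z)^*| = 1152

(Z/3744Z)^* consists of the classes a with gcd(a, 3744) = 1, so its order is φ(3744). φ is multiplicative, with φ(p^e) = p^e − p^(e−1). Factorise 3744 = 2^5 · 3^2 · 13. Then
  φ(3744) = (2^5 − 2^4) · (3^2 − 3^1) · (13 − 1) = 16 · 6 · 12 = 1152.
Thus |(Z/3744Z)^*| = 1152.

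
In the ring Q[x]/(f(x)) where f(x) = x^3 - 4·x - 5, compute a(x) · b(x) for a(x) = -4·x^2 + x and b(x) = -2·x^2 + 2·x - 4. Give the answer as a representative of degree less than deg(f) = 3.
a · b ≡ 50·x^2 - 4·x - 50 (mod f(x))

First multiply in Q[x] without reducing: a · b = 8·x^4 - 10·x^3 + 18·x^2 - 4·x. Now divide by f(x) = x^3 - 4·x - 5, eliminating the leading term at each step:
  leading term 8·x^4: subtract (8·x)·f(x) = 8·x^4 - 32·x^2 - 40·x, leaving -10·x^3 + 50·x^2 + 36·x
  leading term -10·x^3: subtract (-10)·f(x) = -10·x^3 + 40·x + 50, leaving 50·x^2 - 4·x - 50
The degree is now < 3, so this is the remainder. Hence a · b ≡ 50·x^2 - 4·x - 50 in Q[x]/(f).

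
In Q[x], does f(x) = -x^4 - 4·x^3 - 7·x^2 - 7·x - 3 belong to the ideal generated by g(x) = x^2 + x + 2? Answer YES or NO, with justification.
NO

In Q[x] the ideal (g) consists of all multiples of g, so f ∈ (g) iff g | f, i.e. iff the remainder of f on division by g is 0. Divide f by g (g is monic, so eliminate the leading term of the running remainder at each step):
  leading term -x^4: subtract (-x^2)·g(x) = -x^4 - x^3 - 2·x^2, leaving -3·x^3 - 5·x^2 - 7·x - 3
  leading term -3·x^3: subtract (-3·x)·g(x) = -3·x^3 - 3·x^2 - 6·x, leaving -2·x^2 - x - 3
  leading term -2·x^2: subtract (-2)·g(x) = -2·x^2 - 2·x - 4, leaving x + 1
The remainder r(x) = x + 1 ≠ 0 (and deg r < deg g), so g ∤ f, i.e. f ∉ (g).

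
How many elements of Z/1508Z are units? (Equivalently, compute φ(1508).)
Z/1508Z has φ(1508) = 672 units

An element a ∈ Z/1508Z is a unit iff gcd(a, 1508) = 1, so the number of units is φ(1508). φ is multiplicative, with φ(p^e) = p^e − p^(e−1). Factorise 1508 = 2^2 · 13 · 29. Then
  φ(1508) = (2^2 − 2^1) · (13 − 1) · (29 − 1) = 2 · 12 · 28 = 672.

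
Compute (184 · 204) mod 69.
0

Reduce the factors first: 184 ≡ 46, 204 ≡ 66 (mod 69), so 184 · 204 ≡ 46 · 66 (mod 69). 46 · 66 = 3036. Dividing by 69: 3036 = 44·69 + 0. So (184 · 204) mod 69 = 0.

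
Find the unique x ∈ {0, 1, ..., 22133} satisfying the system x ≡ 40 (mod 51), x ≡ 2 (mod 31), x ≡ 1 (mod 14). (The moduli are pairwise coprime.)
The moduli 51, 31, 14 are pairwise coprime, so by the CRT there is a unique solution mod 51·31·14 = 22134.
Solve by successive substitution. Start with x ≡ 40 (mod 51).
  Combine with x ≡ 2 (mod 31): write x = 40 + 51·t and require 40 + 51·t ≡ 2 (mod 31), i.e. 51·t ≡ 2 − 40 ≡ 24 (mod 31). Since 51^(−1) ≡ 14 (mod 31) (51 ≡ 20 (mod 31)), t ≡ 14·24 ≡ 26 (mod 31). So x ≡ 40 + 51·26 = 1366 (mod 1581).
  Combine with x ≡ 1 (mod 14): write x = 1366 + 1581·t and require 1366 + 1581·t ≡ 1 (mod 14), i.e. 1581·t ≡ 1 − 1366 ≡ 7 (mod 14). Since 1581^(−1) ≡ 13 (mod 14) (1581 ≡ 13 (mod 14)), t ≡ 13·7 ≡ 7 (mod 14). So x ≡ 1366 + 1581·7 = 12433 (mod 22134).
Unique solution in [0, 22134): x = 12433.

Final answer: x ≡ 12433 (mod 22134); the representative in [0, 22134) is 12433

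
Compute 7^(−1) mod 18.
Apply the extended Euclidean algorithm to (18, 7), tracking rows (r, s, t) with s·18 + t·7 = r. Each division r_prev = q·r_cur + r_new produces the new row as (previous row) − q·(current row):
  row A: (18, 1, 0)   [1·18 + 0·7 = 18]
  row B: (7, 0, 1)   [0·18 + 1·7 = 7]
  18 = 2·7 + 4   → row C = row A − 2·row B = (4, 1, −2)   [check: 1·18 − 2·7 = 4]
  7 = 1·4 + 3   → row D = row B − 1·row C = (3, −1, 3)   [check: −1·18 + 3·7 = 3]
  4 = 1·3 + 1   → row E = row C − 1·row D = (1, 2, −5)   [check: 2·18 − 5·7 = 1]
  3 = 3·1 + 0   → remainder 0, stop. gcd = 1 (last nonzero row E).
The gcd is 1, so 7 is invertible mod 18. The last nonzero row gives 2·18 − 5·7 = 1, so t = −5. So 7^(−1) ≡ −5 ≡ 13 (mod 18). Verify: 7 · 13 = 91 ≡ 1 (mod 18). ✓

Final answer: 7^(−1) ≡ 13 (mod 18)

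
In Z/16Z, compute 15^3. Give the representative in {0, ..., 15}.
15

Use repeated squaring. Binary(3) = 11. Walk through the bits of the exponent 3 left-to-right: at each bit after the leading one, square the running value, then multiply by 15 if the bit is 1 (always reducing mod 16):
  bit 1 = 1 (leading): start with 15.
  bit 2 = 1: square 15^2 = 225 ≡ 1; bit is 1, so multiply 1·15 = 15 (mod 16).
Final value: 15^3 ≡ 15 (mod 16).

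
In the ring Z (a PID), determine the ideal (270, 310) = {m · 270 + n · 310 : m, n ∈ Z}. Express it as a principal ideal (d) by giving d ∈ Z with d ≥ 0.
(270, 310) = (10); d = 10

In the PID Z, (a, b) is generated by gcd(a, b). Compute gcd(310, 270) with the extended Euclidean algorithm, tracking rows (r, s, t) with s·310 + t·270 = r:
  row A: (310, 1, 0)   [1·310 + 0·270 = 310]
  row B: (270, 0, 1)   [0·310 + 1·270 = 270]
  310 = 1·270 + 40   → row C = row A − 1·row B = (40, 1, −1)   [check: 1·310 − 1·270 = 40]
  270 = 6·40 + 30   → row D = row B − 6·row C = (30, −6, 7)   [check: −6·310 + 7·270 = 30]
  40 = 1·30 + 10   → row E = row C − 1·row D = (10, 7, −8)   [check: 7·310 − 8·270 = 10]
  30 = 3·10 + 0   → remainder 0, stop. gcd = 10 (last nonzero row E).
So gcd(270, 310) = 10, with Bézout identity 7·310 − 8·270 = 10. Containment (⊇): the Bézout identity exhibits 10 as an element of (270, 310), giving (10) ⊆ (270, 310). Containment (⊆): since 10 | 270 and 10 | 310 (270 = 10·27, 310 = 10·31), every Z-linear combination of 270 and 310 is divisible by 10, so (270, 310) ⊆ (10). Therefore (270, 310) = (10), d = 10.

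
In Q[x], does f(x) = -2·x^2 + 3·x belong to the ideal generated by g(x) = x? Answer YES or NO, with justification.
In Q[x] the ideal (g) consists of all multiples of g, so f ∈ (g) iff g | f, i.e. iff the remainder of f on division by g is 0. Divide f by g (g is monic, so eliminate the leading term of the running remainder at each step):
  leading term -2·x^2: subtract (-2·x)·g(x) = -2·x^2, leaving 3·x
  leading term 3·x: subtract (3)·g(x) = 3·x, leaving 0
The remainder is 0, so f(x) = g(x) · h(x) with h(x) = 3 - 2·x. Hence g | f, i.e. f ∈ (g).

Final answer: YES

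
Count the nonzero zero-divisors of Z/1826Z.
In Z/1826Z each nonzero element is either a unit (gcd with 1826 is 1) or a zero-divisor (gcd > 1). The number of units is φ(1826): factorise 1826 = 2 · 11 · 83, so φ(1826) = (2 − 1) · (11 − 1) · (83 − 1) = 1 · 10 · 82 = 820. The nonzero elements number 1826 − 1 = 1825. Hence the nonzero zero-divisors number 1825 − 820 = 1005.

Final answer: Z/1826Z has 1005 nonzero zero-divisors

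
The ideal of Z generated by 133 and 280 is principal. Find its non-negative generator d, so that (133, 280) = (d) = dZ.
In the PID Z, (a, b) is generated by gcd(a, b). Compute gcd(280, 133) with the extended Euclidean algorithm, tracking rows (r, s, t) with s·280 + t·133 = r:
  row A: (280, 1, 0)   [1·280 + 0·133 = 280]
  row B: (133, 0, 1)   [0·280 + 1·133 = 133]
  280 = 2·133 + 14   → row C = row A − 2·row B = (14, 1, −2)   [check: 1·280 − 2·133 = 14]
  133 = 9·14 + 7   → row D = row B − 9·row C = (7, −9, 19)   [check: −9·280 + 19·133 = 7]
  14 = 2·7 + 0   → remainder 0, stop. gcd = 7 (last nonzero row D).
So gcd(133, 280) = 7, with Bézout identity −9·280 + 19·133 = 7. Containment (⊇): the Bézout identity exhibits 7 as an element of (133, 280), giving (7) ⊆ (133, 280). Containment (⊆): since 7 | 133 and 7 | 280 (133 = 7·19, 280 = 7·40), every Z-linear combination of 133 and 280 is divisible by 7, so (133, 280) ⊆ (7). Therefore (133, 280) = (7), d = 7.

Final answer: (133, 280) = (7); d = 7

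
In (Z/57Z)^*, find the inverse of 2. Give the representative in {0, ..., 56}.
2^(−1) ≡ 29 (mod 57)

Apply the extended Euclidean algorithm to (57, 2), tracking rows (r, s, t) with s·57 + t·2 = r. Each division r_prev = q·r_cur + r_new produces the new row as (previous row) − q·(current row):
  row A: (57, 1, 0)   [1·57 + 0·2 = 57]
  row B: (2, 0, 1)   [0·57 + 1·2 = 2]
  57 = 28·2 + 1   → row C = row A − 28·row B = (1, 1, −28)   [check: 1·57 − 28·2 = 1]
  2 = 2·1 + 0   → remainder 0, stop. gcd = 1 (last nonzero row C).
The gcd is 1, so 2 is invertible mod 57. The last nonzero row gives 1·57 − 28·2 = 1, so t = −28. So 2^(−1) ≡ −28 ≡ 29 (mod 57). Verify: 2 · 29 = 58 ≡ 1 (mod 57). ✓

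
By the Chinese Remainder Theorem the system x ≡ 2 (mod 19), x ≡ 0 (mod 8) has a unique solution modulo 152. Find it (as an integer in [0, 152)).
The moduli 19, 8 are pairwise coprime, so by the CRT there is a unique solution mod 19·8 = 152.
Solve by successive substitution. Start with x ≡ 2 (mod 19).
  Combine with x ≡ 0 (mod 8): write x = 2 + 19·t and require 2 + 19·t ≡ 0 (mod 8), i.e. 19·t ≡ 0 − 2 ≡ 6 (mod 8). Since 19^(−1) ≡ 3 (mod 8) (19 ≡ 3 (mod 8)), t ≡ 3·6 ≡ 2 (mod 8). So x ≡ 2 + 19·2 = 40 (mod 152).
Unique solution in [0, 152): x = 40.

Final answer: x ≡ 40 (mod 152); the representative in [0, 152) is 40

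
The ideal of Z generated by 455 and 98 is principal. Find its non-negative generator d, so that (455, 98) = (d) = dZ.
(455, 98) = (7); d = 7

In the PID Z, (a, b) is generated by gcd(a, b). Compute gcd(455, 98) with the extended Euclidean algorithm, tracking rows (r, s, t) with s·455 + t·98 = r:
  row A: (455, 1, 0)   [1·455 + 0·98 = 455]
  row B: (98, 0, 1)   [0·455 + 1·98 = 98]
  455 = 4·98 + 63   → row C = row A − 4·row B = (63, 1, −4)   [check: 1·455 − 4·98 = 63]
  98 = 1·63 + 35   → row D = row B − 1·row C = (35, −1, 5)   [check: −1·455 + 5·98 = 35]
  63 = 1·35 + 28   → row E = row C − 1·row D = (28, 2, −9)   [check: 2·455 − 9·98 = 28]
  35 = 1·28 + 7   → row F = row D − 1·row E = (7, −3, 14)   [check: −3·455 + 14·98 = 7]
  28 = 4·7 + 0   → remainder 0, stop. gcd = 7 (last nonzero row F).
So gcd(455, 98) = 7, with Bézout identity −3·455 + 14·98 = 7. Containment (⊇): the Bézout identity exhibits 7 as an element of (455, 98), giving (7) ⊆ (455, 98). Containment (⊆): since 7 | 455 and 7 | 98 (455 = 7·65, 98 = 7·14), every Z-linear combination of 455 and 98 is divisible by 7, so (455, 98) ⊆ (7). Therefore (455, 98) = (7), d = 7.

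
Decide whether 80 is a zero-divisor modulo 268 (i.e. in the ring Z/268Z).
YES

gcd(80, 268) = 4 > 1, so 80 is not a unit in Z/268Z. In Z/nZ every nonzero non-unit is a zero-divisor: explicitly, take b = 268/gcd = 67 ≠ 0 (mod 268); then 80·67 = 5360 = 20·268, i.e. 80·67 ≡ 0 (mod 268). So 80 is a zero-divisor.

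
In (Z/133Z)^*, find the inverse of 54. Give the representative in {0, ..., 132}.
54^(−1) ≡ 101 (mod 133)

Apply the extended Euclidean algorithm to (133, 54), tracking rows (r, s, t) with s·133 + t·54 = r. Each division r_prev = q·r_cur + r_new produces the new row as (previous row) − q·(current row):
  row A: (133, 1, 0)   [1·133 + 0·54 = 133]
  row B: (54, 0, 1)   [0·133 + 1·54 = 54]
  133 = 2·54 + 25   → row C = row A − 2·row B = (25, 1, −2)   [check: 1·133 − 2·54 = 25]
  54 = 2·25 + 4   → row D = row B − 2·row C = (4, −2, 5)   [check: −2·133 + 5·54 = 4]
  25 = 6·4 + 1   → row E = row C − 6·row D = (1, 13, −32)   [check: 13·133 − 32·54 = 1]
  4 = 4·1 + 0   → remainder 0, stop. gcd = 1 (last nonzero row E).
The gcd is 1, so 54 is invertible mod 133. The last nonzero row gives 13·133 − 32·54 = 1, so t = −32. So 54^(−1) ≡ −32 ≡ 101 (mod 133). Verify: 54 · 101 = 5454 ≡ 1 (mod 133). ✓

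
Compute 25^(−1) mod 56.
25^(−1) ≡ 9 (mod 56)

Apply the extended Euclidean algorithm to (56, 25), tracking rows (r, s, t) with s·56 + t·25 = r. Each division r_prev = q·r_cur + r_new produces the new row as (previous row) − q·(current row):
  row A: (56, 1, 0)   [1·56 + 0·25 = 56]
  row B: (25, 0, 1)   [0·56 + 1·25 = 25]
  56 = 2·25 + 6   → row C = row A − 2·row B = (6, 1, −2)   [check: 1·56 − 2·25 = 6]
  25 = 4·6 + 1   → row D = row B − 4·row C = (1, −4, 9)   [check: −4·56 + 9·25 = 1]
  6 = 6·1 + 0   → remainder 0, stop. gcd = 1 (last nonzero row D).
The gcd is 1, so 25 is invertible mod 56. The last nonzero row gives −4·56 + 9·25 = 1, so t = 9. So 25^(−1) ≡ 9 (mod 56). Verify: 25 · 9 = 225 ≡ 1 (mod 56). ✓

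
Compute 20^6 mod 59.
Use repeated squaring. Binary(6) = 110. Walk through the bits of the exponent 6 left-to-right: at each bit after the leading one, square the running value, then multiply by 20 if the bit is 1 (always reducing mod 59):
  bit 1 = 1 (leading): start with 20.
  bit 2 = 1: square 20^2 = 400 ≡ 46; bit is 1, so multiply 46·20 = 920 ≡ 35 (mod 59).
  bit 3 = 0: square 35^2 = 1225 ≡ 45 (mod 59).
Final value: 20^6 ≡ 45 (mod 59).

Final answer: 45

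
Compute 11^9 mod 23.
Use repeated squaring. Binary(9) = 1001. Walk through the bits of the exponent 9 left-to-right: at each bit after the leading one, square the running value, then multiply by 11 if the bit is 1 (always reducing mod 23):
  bit 1 = 1 (leading): start with 11.
  bit 2 = 0: square 11^2 = 121 ≡ 6 (mod 23).
  bit 3 = 0: square 6^2 = 36 ≡ 13 (mod 23).
  bit 4 = 1: square 13^2 = 169 ≡ 8; bit is 1, so multiply 8·11 = 88 ≡ 19 (mod 23).
Final value: 11^9 ≡ 19 (mod 23).

Final answer: 19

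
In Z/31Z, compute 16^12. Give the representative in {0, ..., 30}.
8

Use repeated squaring. Binary(12) = 1100. Walk through the bits of the exponent 12 left-to-right: at each bit after the leading one, square the running value, then multiply by 16 if the bit is 1 (always reducing mod 31):
  bit 1 = 1 (leading): start with 16.
  bit 2 = 1: square 16^2 = 256 ≡ 8; bit is 1, so multiply 8·16 = 128 ≡ 4 (mod 31).
  bit 3 = 0: square 4^2 = 16 (mod 31).
  bit 4 = 0: square 16^2 = 256 ≡ 8 (mod 31).
Final value: 16^12 ≡ 8 (mod 31).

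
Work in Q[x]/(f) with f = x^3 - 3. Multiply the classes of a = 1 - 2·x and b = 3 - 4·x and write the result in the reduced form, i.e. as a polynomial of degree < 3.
First multiply in Q[x] without reducing: a · b = 8·x^2 - 10·x + 3. This already has degree < 3, so no reduction is needed. Hence a · b ≡ 8·x^2 - 10·x + 3 in Q[x]/(f).

Final answer: a · b ≡ 8·x^2 - 10·x + 3 (mod f(x))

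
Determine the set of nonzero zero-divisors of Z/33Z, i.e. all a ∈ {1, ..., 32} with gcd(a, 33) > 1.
An element a ∈ Z/33Z (with a ≠ 0) is a zero-divisor iff gcd(a, 33) > 1 (because a is a unit precisely when gcd(a, n) = 1, and in Z/nZ every nonzero, non-unit element is a zero-divisor). Scan a = 1, ..., 32 and keep those with gcd(a, 33) > 1:
  gcd(3, 33) = 3, gcd(6, 33) = 3, gcd(9, 33) = 3, gcd(11, 33) = 11, gcd(12, 33) = 3, gcd(15, 33) = 3, gcd(18, 33) = 3, gcd(21, 33) = 3, gcd(22, 33) = 11, gcd(24, 33) = 3, gcd(27, 33) = 3, gcd(30, 33) = 3.
All other a ∈ {1, ..., 32} have gcd(a, 33) = 1 and are units. So the nonzero zero-divisors are exactly the 12 values of a appearing in this scan.

Final answer: nonzero zero-divisors of Z/33Z = {3, 6, 9, 11, 12, 15, 18, 21, 22, 24, 27, 30}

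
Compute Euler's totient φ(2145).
φ is multiplicative, with φ(p^e) = p^e − p^(e−1). Factorise 2145 = 3 · 5 · 11 · 13. Then
  φ(2145) = (3 − 1) · (5 − 1) · (11 − 1) · (13 − 1) = 2 · 4 · 10 · 12 = 960.

Final answer: φ(2145) = 960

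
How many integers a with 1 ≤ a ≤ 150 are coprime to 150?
40

The number of a ∈ {1, ..., 150} with gcd(a, 150) = 1 is by definition Euler's totient φ(150). φ is multiplicative, with φ(p^e) = p^e − p^(e−1). Factorise 150 = 2 · 3 · 5^2. Then
  φ(150) = (2 − 1) · (3 − 1) · (5^2 − 5^1) = 1 · 2 · 20 = 40.
So there are 40 such integers.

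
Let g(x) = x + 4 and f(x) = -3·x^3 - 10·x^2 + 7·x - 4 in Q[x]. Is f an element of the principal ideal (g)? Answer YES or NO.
In Q[x] the ideal (g) consists of all multiples of g, so f ∈ (g) iff g | f, i.e. iff the remainder of f on division by g is 0. Divide f by g (g is monic, so eliminate the leading term of the running remainder at each step):
  leading term -3·x^3: subtract (-3·x^2)·g(x) = -3·x^3 - 12·x^2, leaving 2·x^2 + 7·x - 4
  leading term 2·x^2: subtract (2·x)·g(x) = 2·x^2 + 8·x, leaving -x - 4
  leading term -x: subtract (-1)·g(x) = -x - 4, leaving 0
The remainder is 0, so f(x) = g(x) · h(x) with h(x) = -3·x^2 + 2·x - 1. Hence g | f, i.e. f ∈ (g).

Final answer: YES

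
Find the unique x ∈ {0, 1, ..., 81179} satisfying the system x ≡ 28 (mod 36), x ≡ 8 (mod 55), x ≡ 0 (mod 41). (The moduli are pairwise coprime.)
x ≡ 34768 (mod 81180); the representative in [0, 81180) is 34768

The moduli 36, 55, 41 are pairwise coprime, so by the CRT there is a unique solution mod 36·55·41 = 81180.
Solve by successive substitution. Start with x ≡ 28 (mod 36).
  Combine with x ≡ 8 (mod 55): write x = 28 + 36·t and require 28 + 36·t ≡ 8 (mod 55), i.e. 36·t ≡ 8 − 28 ≡ 35 (mod 55). Since 36^(−1) ≡ 26 (mod 55), t ≡ 26·35 ≡ 30 (mod 55). So x ≡ 28 + 36·30 = 1108 (mod 1980).
  Combine with x ≡ 0 (mod 41): write x = 1108 + 1980·t and require 1108 + 1980·t ≡ 0 (mod 41), i.e. 1980·t ≡ 0 − 1108 ≡ 40 (mod 41). Since 1980^(−1) ≡ 24 (mod 41) (1980 ≡ 12 (mod 41)), t ≡ 24·40 ≡ 17 (mod 41). So x ≡ 1108 + 1980·17 = 34768 (mod 81180).
Unique solution in [0, 81180): x = 34768.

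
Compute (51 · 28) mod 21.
0

Reduce the factors first: 51 ≡ 9, 28 ≡ 7 (mod 21), so 51 · 28 ≡ 9 · 7 (mod 21). 9 · 7 = 63. Dividing by 21: 63 = 3·21 + 0. So (51 · 28) mod 21 = 0.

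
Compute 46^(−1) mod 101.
Apply the extended Euclidean algorithm to (101, 46), tracking rows (r, s, t) with s·101 + t·46 = r. Each division r_prev = q·r_cur + r_new produces the new row as (previous row) − q·(current row):
  row A: (101, 1, 0)   [1·101 + 0·46 = 101]
  row B: (46, 0, 1)   [0·101 + 1·46 = 46]
  101 = 2·46 + 9   → row C = row A − 2·row B = (9, 1, −2)   [check: 1·101 − 2·46 = 9]
  46 = 5·9 + 1   → row D = row B − 5·row C = (1, −5, 11)   [check: −5·101 + 11·46 = 1]
  9 = 9·1 + 0   → remainder 0, stop. gcd = 1 (last nonzero row D).
The gcd is 1, so 46 is invertible mod 101. The last nonzero row gives −5·101 + 11·46 = 1, so t = 11. So 46^(−1) ≡ 11 (mod 101). Verify: 46 · 11 = 506 ≡ 1 (mod 101). ✓

Final answer: 46^(−1) ≡ 11 (mod 101)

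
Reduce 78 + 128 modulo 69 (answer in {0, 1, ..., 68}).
Reduce the summands first: 78 ≡ 9, 128 ≡ 59 (mod 69), so 78 + 128 ≡ 9 + 59 (mod 69). 9 + 59 = 68; 68 = 0·69 + 68, so (78 + 128) mod 69 = 68.

Final answer: 68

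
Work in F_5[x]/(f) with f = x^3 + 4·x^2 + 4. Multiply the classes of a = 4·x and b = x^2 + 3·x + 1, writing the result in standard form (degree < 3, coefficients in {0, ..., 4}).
a · b ≡ x^2 + 4·x + 4 (mod f(x))

Multiply as integer polynomials: a · b = 4·x^3 + 12·x^2 + 4·x. Reducing coefficients mod 5: a · b ≡ 4·x^3 + 2·x^2 + 4·x. Now divide by f(x) = x^3 + 4·x^2 + 4 in F_5[x], eliminating the leading term at each step:
  leading term 4·x^3: subtract (4)·f(x) = 4·x^3 + x^2 + 1, leaving x^2 + 4·x + 4 (coefficients mod 5)
The degree is now < 3, so this is the remainder. Hence a · b ≡ x^2 + 4·x + 4 in F_5[x]/(f).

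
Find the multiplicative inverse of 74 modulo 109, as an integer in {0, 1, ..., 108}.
Apply the extended Euclidean algorithm to (109, 74), tracking rows (r, s, t) with s·109 + t·74 = r. Each division r_prev = q·r_cur + r_new produces the new row as (previous row) − q·(current row):
  row A: (109, 1, 0)   [1·109 + 0·74 = 109]
  row B: (74, 0, 1)   [0·109 + 1·74 = 74]
  109 = 1·74 + 35   → row C = row A − 1·row B = (35, 1, −1)   [check: 1·109 − 1·74 = 35]
  74 = 2·35 + 4   → row D = row B − 2·row C = (4, −2, 3)   [check: −2·109 + 3·74 = 4]
  35 = 8·4 + 3   → row E = row C − 8·row D = (3, 17, −25)   [check: 17·109 − 25·74 = 3]
  4 = 1·3 + 1   → row F = row D − 1·row E = (1, −19, 28)   [check: −19·109 + 28·74 = 1]
  3 = 3·1 + 0   → remainder 0, stop. gcd = 1 (last nonzero row F).
The gcd is 1, so 74 is invertible mod 109. The last nonzero row gives −19·109 + 28·74 = 1, so t = 28. So 74^(−1) ≡ 28 (mod 109). Verify: 74 · 28 = 2072 ≡ 1 (mod 109). ✓

Final answer: 74^(−1) ≡ 28 (mod 109)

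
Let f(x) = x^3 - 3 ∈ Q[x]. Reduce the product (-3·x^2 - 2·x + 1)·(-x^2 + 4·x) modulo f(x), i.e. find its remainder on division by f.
a · b ≡ -9·x^2 + 13·x - 30 (mod f(x))

First multiply in Q[x] without reducing: a · b = 3·x^4 - 10·x^3 - 9·x^2 + 4·x. Now divide by f(x) = x^3 - 3, eliminating the leading term at each step:
  leading term 3·x^4: subtract (3·x)·f(x) = 3·x^4 - 9·x, leaving -10·x^3 - 9·x^2 + 13·x
  leading term -10·x^3: subtract (-10)·f(x) = 30 - 10·x^3, leaving -9·x^2 + 13·x - 30
The degree is now < 3, so this is the remainder. Hence a · b ≡ -9·x^2 + 13·x - 30 in Q[x]/(f).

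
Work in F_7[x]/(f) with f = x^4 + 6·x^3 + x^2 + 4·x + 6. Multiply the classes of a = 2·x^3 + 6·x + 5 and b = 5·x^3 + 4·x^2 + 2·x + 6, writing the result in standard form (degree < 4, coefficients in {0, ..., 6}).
Multiply as integer polynomials: a · b = 10·x^6 + 8·x^5 + 34·x^4 + 61·x^3 + 32·x^2 + 46·x + 30. Reducing coefficients mod 7: a · b ≡ 3·x^6 + x^5 + 6·x^4 + 5·x^3 + 4·x^2 + 4·x + 2. Now divide by f(x) = x^4 + 6·x^3 + x^2 + 4·x + 6 in F_7[x], eliminating the leading term at each step:
  leading term 3·x^6: subtract (3·x^2)·f(x) = 3·x^6 + 4·x^5 + 3·x^4 + 5·x^3 + 4·x^2, leaving 4·x^5 + 3·x^4 + 4·x + 2 (coefficients mod 7)
  leading term 4·x^5: subtract (4·x)·f(x) = 4·x^5 + 3·x^4 + 4·x^3 + 2·x^2 + 3·x, leaving 3·x^3 + 5·x^2 + x + 2 (coefficients mod 7)
The degree is now < 4, so this is the remainder. Hence a · b ≡ 3·x^3 + 5·x^2 + x + 2 in F_7[x]/(f).

Final answer: a · b ≡ 3·x^3 + 5·x^2 + x + 2 (mod f(x))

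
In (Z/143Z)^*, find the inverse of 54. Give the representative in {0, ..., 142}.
Apply the extended Euclidean algorithm to (143, 54), tracking rows (r, s, t) with s·143 + t·54 = r. Each division r_prev = q·r_cur + r_new produces the new row as (previous row) − q·(current row):
  row A: (143, 1, 0)   [1·143 + 0·54 = 143]
  row B: (54, 0, 1)   [0·143 + 1·54 = 54]
  143 = 2·54 + 35   → row C = row A − 2·row B = (35, 1, −2)   [check: 1·143 − 2·54 = 35]
  54 = 1·35 + 19   → row D = row B − 1·row C = (19, −1, 3)   [check: −1·143 + 3·54 = 19]
  35 = 1·19 + 16   → row E = row C − 1·row D = (16, 2, −5)   [check: 2·143 − 5·54 = 16]
  19 = 1·16 + 3   → row F = row D − 1·row E = (3, −3, 8)   [check: −3·143 + 8·54 = 3]
  16 = 5·3 + 1   → row G = row E − 5·row F = (1, 17, −45)   [check: 17·143 − 45·54 = 1]
  3 = 3·1 + 0   → remainder 0, stop. gcd = 1 (last nonzero row G).
The gcd is 1, so 54 is invertible mod 143. The last nonzero row gives 17·143 − 45·54 = 1, so t = −45. So 54^(−1) ≡ −45 ≡ 98 (mod 143). Verify: 54 · 98 = 5292 ≡ 1 (mod 143). ✓

Final answer: 54^(−1) ≡ 98 (mod 143)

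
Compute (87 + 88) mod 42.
Reduce the summands first: 87 ≡ 3, 88 ≡ 4 (mod 42), so 87 + 88 ≡ 3 + 4 (mod 42). 3 + 4 = 7; 7 = 0·42 + 7, so (87 + 88) mod 42 = 7.

Final answer: 7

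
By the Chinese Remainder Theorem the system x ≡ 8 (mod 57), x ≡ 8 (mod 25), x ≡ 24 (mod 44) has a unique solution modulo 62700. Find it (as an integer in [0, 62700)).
x ≡ 45608 (mod 62700); the representative in [0, 62700) is 45608

The moduli 57, 25, 44 are pairwise coprime, so by the CRT there is a unique solution mod 57·25·44 = 62700.
Solve by successive substitution. Start with x ≡ 8 (mod 57).
  Combine with x ≡ 8 (mod 25): write x = 8 + 57·t and require 8 + 57·t ≡ 8 (mod 25), i.e. 57·t ≡ 8 − 8 ≡ 0 (mod 25). Since 57^(−1) ≡ 18 (mod 25) (57 ≡ 7 (mod 25)), t ≡ 18·0 ≡ 0 (mod 25). So x ≡ 8 + 57·0 = 8 (mod 1425).
  Combine with x ≡ 24 (mod 44): write x = 8 + 1425·t and require 8 + 1425·t ≡ 24 (mod 44), i.e. 1425·t ≡ 24 − 8 ≡ 16 (mod 44). Since 1425^(−1) ≡ 13 (mod 44) (1425 ≡ 17 (mod 44)), t ≡ 13·16 ≡ 32 (mod 44). So x ≡ 8 + 1425·32 = 45608 (mod 62700).
Unique solution in [0, 62700): x = 45608.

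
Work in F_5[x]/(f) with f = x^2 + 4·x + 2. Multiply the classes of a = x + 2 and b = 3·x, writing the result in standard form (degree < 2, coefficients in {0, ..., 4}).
Multiply as integer polynomials: a · b = 3·x^2 + 6·x. Reducing coefficients mod 5: a · b ≡ 3·x^2 + x. Now divide by f(x) = x^2 + 4·x + 2 in F_5[x], eliminating the leading term at each step:
  leading term 3·x^2: subtract (3)·f(x) = 3·x^2 + 2·x + 1, leaving 4·x + 4 (coefficients mod 5)
The degree is now < 2, so this is the remainder. Hence a · b ≡ 4·x + 4 in F_5[x]/(f).

Final answer: a · b ≡ 4·x + 4 (mod f(x))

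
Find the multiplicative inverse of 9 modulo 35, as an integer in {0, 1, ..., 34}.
9^(−1) ≡ 4 (mod 35)

Apply the extended Euclidean algorithm to (35, 9), tracking rows (r, s, t) with s·35 + t·9 = r. Each division r_prev = q·r_cur + r_new produces the new row as (previous row) − q·(current row):
  row A: (35, 1, 0)   [1·35 + 0·9 = 35]
  row B: (9, 0, 1)   [0·35 + 1·9 = 9]
  35 = 3·9 + 8   → row C = row A − 3·row B = (8, 1, −3)   [check: 1·35 − 3·9 = 8]
  9 = 1·8 + 1   → row D = row B − 1·row C = (1, −1, 4)   [check: −1·35 + 4·9 = 1]
  8 = 8·1 + 0   → remainder 0, stop. gcd = 1 (last nonzero row D).
The gcd is 1, so 9 is invertible mod 35. The last nonzero row gives −1·35 + 4·9 = 1, so t = 4. So 9^(−1) ≡ 4 (mod 35). Verify: 9 · 4 = 36 ≡ 1 (mod 35). ✓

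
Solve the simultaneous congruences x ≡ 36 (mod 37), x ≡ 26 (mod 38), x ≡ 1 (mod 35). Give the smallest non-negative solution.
The moduli 37, 38, 35 are pairwise coprime, so by the CRT there is a unique solution mod 37·38·35 = 49210.
Solve by successive substitution. Start with x ≡ 36 (mod 37).
  Combine with x ≡ 26 (mod 38): write x = 36 + 37·t and require 36 + 37·t ≡ 26 (mod 38), i.e. 37·t ≡ 26 − 36 ≡ 28 (mod 38). Since 37^(−1) ≡ 37 (mod 38), t ≡ 37·28 ≡ 10 (mod 38). So x ≡ 36 + 37·10 = 406 (mod 1406).
  Combine with x ≡ 1 (mod 35): write x = 406 + 1406·t and require 406 + 1406·t ≡ 1 (mod 35), i.e. 1406·t ≡ 1 − 406 ≡ 15 (mod 35). Since 1406^(−1) ≡ 6 (mod 35) (1406 ≡ 6 (mod 35)), t ≡ 6·15 ≡ 20 (mod 35). So x ≡ 406 + 1406·20 = 28526 (mod 49210).
Unique solution in [0, 49210): x = 28526.

Final answer: x ≡ 28526 (mod 49210); the representative in [0, 49210) is 28526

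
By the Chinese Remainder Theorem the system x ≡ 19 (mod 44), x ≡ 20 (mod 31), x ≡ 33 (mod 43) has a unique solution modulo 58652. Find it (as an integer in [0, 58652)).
The moduli 44, 31, 43 are pairwise coprime, so by the CRT there is a unique solution mod 44·31·43 = 58652.
Solve by successive substitution. Start with x ≡ 19 (mod 44).
  Combine with x ≡ 20 (mod 31): write x = 19 + 44·t and require 19 + 44·t ≡ 20 (mod 31), i.e. 44·t ≡ 20 − 19 ≡ 1 (mod 31). Since 44^(−1) ≡ 12 (mod 31) (44 ≡ 13 (mod 31)), t ≡ 12·1 ≡ 12 (mod 31). So x ≡ 19 + 44·12 = 547 (mod 1364).
  Combine with x ≡ 33 (mod 43): write x = 547 + 1364·t and require 547 + 1364·t ≡ 33 (mod 43), i.e. 1364·t ≡ 33 − 547 ≡ 2 (mod 43). Since 1364^(−1) ≡ 25 (mod 43) (1364 ≡ 31 (mod 43)), t ≡ 25·2 ≡ 7 (mod 43). So x ≡ 547 + 1364·7 = 10095 (mod 58652).
Unique solution in [0, 58652): x = 10095.

Final answer: x ≡ 10095 (mod 58652); the representative in [0, 58652) is 10095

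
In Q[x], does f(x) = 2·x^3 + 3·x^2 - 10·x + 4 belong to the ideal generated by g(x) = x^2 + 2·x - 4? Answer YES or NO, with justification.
In Q[x] the ideal (g) consists of all multiples of g, so f ∈ (g) iff g | f, i.e. iff the remainder of f on division by g is 0. Divide f by g (g is monic, so eliminate the leading term of the running remainder at each step):
  leading term 2·x^3: subtract (2·x)·g(x) = 2·x^3 + 4·x^2 - 8·x, leaving -x^2 - 2·x + 4
  leading term -x^2: subtract (-1)·g(x) = -x^2 - 2·x + 4, leaving 0
The remainder is 0, so f(x) = g(x) · h(x) with h(x) = 2·x - 1. Hence g | f, i.e. f ∈ (g).

Final answer: YES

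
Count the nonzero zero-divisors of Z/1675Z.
In Z/1675Z each nonzero element is either a unit (gcd with 1675 is 1) or a zero-divisor (gcd > 1). The number of units is φ(1675): factorise 1675 = 5^2 · 67, so φ(1675) = (5^2 − 5^1) · (67 − 1) = 20 · 66 = 1320. The nonzero elements number 1675 − 1 = 1674. Hence the nonzero zero-divisors number 1674 − 1320 = 354.

Final answer: Z/1675Z has 354 nonzero zero-divisors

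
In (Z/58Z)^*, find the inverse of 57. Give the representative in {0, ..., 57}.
Apply the extended Euclidean algorithm to (58, 57), tracking rows (r, s, t) with s·58 + t·57 = r. Each division r_prev = q·r_cur + r_new produces the new row as (previous row) − q·(current row):
  row A: (58, 1, 0)   [1·58 + 0·57 = 58]
  row B: (57, 0, 1)   [0·58 + 1·57 = 57]
  58 = 1·57 + 1   → row C = row A − 1·row B = (1, 1, −1)   [check: 1·58 − 1·57 = 1]
  57 = 57·1 + 0   → remainder 0, stop. gcd = 1 (last nonzero row C).
The gcd is 1, so 57 is invertible mod 58. The last nonzero row gives 1·58 − 1·57 = 1, so t = −1. So 57^(−1) ≡ −1 ≡ 57 (mod 58). Verify: 57 · 57 = 3249 ≡ 1 (mod 58). ✓

Final answer: 57^(−1) ≡ 57 (mod 58)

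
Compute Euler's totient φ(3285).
φ is multiplicative, with φ(p^e) = p^e − p^(e−1). Factorise 3285 = 3^2 · 5 · 73. Then
  φ(3285) = (3^2 − 3^1) · (5 − 1) · (73 − 1) = 6 · 4 · 72 = 1728.

Final answer: φ(3285) = 1728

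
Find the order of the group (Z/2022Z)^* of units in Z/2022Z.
|(Z/2022Z)^*| = 672

(Z/2022Z)^* consists of the classes a with gcd(a, 2022) = 1, so its order is φ(2022). φ is multiplicative, with φ(p^e) = p^e − p^(e−1). Factorise 2022 = 2 · 3 · 337. Then
  φ(2022) = (2 − 1) · (3 − 1) · (337 − 1) = 1 · 2 · 336 = 672.
Thus |(Z/2022Z)^*| = 672.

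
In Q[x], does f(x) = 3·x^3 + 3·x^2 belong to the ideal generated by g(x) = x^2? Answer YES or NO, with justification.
YES

In Q[x] the ideal (g) consists of all multiples of g, so f ∈ (g) iff g | f, i.e. iff the remainder of f on division by g is 0. Divide f by g (g is monic, so eliminate the leading term of the running remainder at each step):
  leading term 3·x^3: subtract (3·x)·g(x) = 3·x^3, leaving 3·x^2
  leading term 3·x^2: subtract (3)·g(x) = 3·x^2, leaving 0
The remainder is 0, so f(x) = g(x) · h(x) with h(x) = 3·x + 3. Hence g | f, i.e. f ∈ (g).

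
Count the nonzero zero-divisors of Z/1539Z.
In Z/1539Z each nonzero element is either a unit (gcd with 1539 is 1) or a zero-divisor (gcd > 1). The number of units is φ(1539): factorise 1539 = 3^4 · 19, so φ(1539) = (3^4 − 3^3) · (19 − 1) = 54 · 18 = 972. The nonzero elements number 1539 − 1 = 1538. Hence the nonzero zero-divisors number 1538 − 972 = 566.

Final answer: Z/1539Z has 566 nonzero zero-divisors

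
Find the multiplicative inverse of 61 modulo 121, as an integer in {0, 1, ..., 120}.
61^(−1) ≡ 2 (mod 121)

Apply the extended Euclidean algorithm to (121, 61), tracking rows (r, s, t) with s·121 + t·61 = r. Each division r_prev = q·r_cur + r_new produces the new row as (previous row) − q·(current row):
  row A: (121, 1, 0)   [1·121 + 0·61 = 121]
  row B: (61, 0, 1)   [0·121 + 1·61 = 61]
  121 = 1·61 + 60   → row C = row A − 1·row B = (60, 1, −1)   [check: 1·121 − 1·61 = 60]
  61 = 1·60 + 1   → row D = row B − 1·row C = (1, −1, 2)   [check: −1·121 + 2·61 = 1]
  60 = 60·1 + 0   → remainder 0, stop. gcd = 1 (last nonzero row D).
The gcd is 1, so 61 is invertible mod 121. The last nonzero row gives −1·121 + 2·61 = 1, so t = 2. So 61^(−1) ≡ 2 (mod 121). Verify: 61 · 2 = 122 ≡ 1 (mod 121). ✓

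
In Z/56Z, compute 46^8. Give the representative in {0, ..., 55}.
16

Use repeated squaring. Binary(8) = 1000. Walk through the bits of the exponent 8 left-to-right: at each bit after the leading one, square the running value, then multiply by 46 if the bit is 1 (always reducing mod 56):
  bit 1 = 1 (leading): start with 46.
  bit 2 = 0: square 46^2 = 2116 ≡ 44 (mod 56).
  bit 3 = 0: square 44^2 = 1936 ≡ 32 (mod 56).
  bit 4 = 0: square 32^2 = 1024 ≡ 16 (mod 56).
Final value: 46^8 ≡ 16 (mod 56).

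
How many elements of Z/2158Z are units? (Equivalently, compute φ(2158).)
Z/2158Z has φ(2158) = 984 units

An element a ∈ Z/2158Z is a unit iff gcd(a, 2158) = 1, so the number of units is φ(2158). φ is multiplicative, with φ(p^e) = p^e − p^(e−1). Factorise 2158 = 2 · 13 · 83. Then
  φ(2158) = (2 − 1) · (13 − 1) · (83 − 1) = 1 · 12 · 82 = 984.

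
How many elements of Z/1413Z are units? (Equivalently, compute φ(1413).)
An element a ∈ Z/1413Z is a unit iff gcd(a, 1413) = 1, so the number of units is φ(1413). φ is multiplicative, with φ(p^e) = p^e − p^(e−1). Factorise 1413 = 3^2 · 157. Then
  φ(1413) = (3^2 − 3^1) · (157 − 1) = 6 · 156 = 936.

Final answer: Z/1413Z has φ(1413) = 936 units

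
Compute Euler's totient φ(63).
φ(63) = 36

φ is multiplicative, with φ(p^e) = p^e − p^(e−1). Factorise 63 = 3^2 · 7. Then
  φ(63) = (3^2 − 3^1) · (7 − 1) = 6 · 6 = 36.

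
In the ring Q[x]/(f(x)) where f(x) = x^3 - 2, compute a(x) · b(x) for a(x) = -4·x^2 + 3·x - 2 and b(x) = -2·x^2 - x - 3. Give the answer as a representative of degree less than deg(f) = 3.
a · b ≡ 13·x^2 + 9·x + 2 (mod f(x))

First multiply in Q[x] without reducing: a · b = 8·x^4 - 2·x^3 + 13·x^2 - 7·x + 6. Now divide by f(x) = x^3 - 2, eliminating the leading term at each step:
  leading term 8·x^4: subtract (8·x)·f(x) = 8·x^4 - 16·x, leaving -2·x^3 + 13·x^2 + 9·x + 6
  leading term -2·x^3: subtract (-2)·f(x) = 4 - 2·x^3, leaving 13·x^2 + 9·x + 2
The degree is now < 3, so this is the remainder. Hence a · b ≡ 13·x^2 + 9·x + 2 in Q[x]/(f).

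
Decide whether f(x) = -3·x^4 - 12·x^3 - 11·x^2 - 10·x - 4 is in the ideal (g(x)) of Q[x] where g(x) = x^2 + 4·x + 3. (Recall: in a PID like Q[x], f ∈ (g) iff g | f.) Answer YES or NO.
NO

In Q[x] the ideal (g) consists of all multiples of g, so f ∈ (g) iff g | f, i.e. iff the remainder of f on division by g is 0. Divide f by g (g is monic, so eliminate the leading term of the running remainder at each step):
  leading term -3·x^4: subtract (-3·x^2)·g(x) = -3·x^4 - 12·x^3 - 9·x^2, leaving -2·x^2 - 10·x - 4
  leading term -2·x^2: subtract (-2)·g(x) = -2·x^2 - 8·x - 6, leaving 2 - 2·x
The remainder r(x) = 2 - 2·x ≠ 0 (and deg r < deg g), so g ∤ f, i.e. f ∉ (g).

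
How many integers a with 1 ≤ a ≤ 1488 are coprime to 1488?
The number of a ∈ {1, ..., 1488} with gcd(a, 1488) = 1 is by definition Euler's totient φ(1488). φ is multiplicative, with φ(p^e) = p^e − p^(e−1). Factorise 1488 = 2^4 · 3 · 31. Then
  φ(1488) = (2^4 − 2^3) · (3 − 1) · (31 − 1) = 8 · 2 · 30 = 480.
So there are 480 such integers.

Final answer: 480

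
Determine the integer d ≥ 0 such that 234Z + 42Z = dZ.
(234, 42) = (6); d = 6

In the PID Z, (a, b) is generated by gcd(a, b). Compute gcd(234, 42) with the extended Euclidean algorithm, tracking rows (r, s, t) with s·234 + t·42 = r:
  row A: (234, 1, 0)   [1·234 + 0·42 = 234]
  row B: (42, 0, 1)   [0·234 + 1·42 = 42]
  234 = 5·42 + 24   → row C = row A − 5·row B = (24, 1, −5)   [check: 1·234 − 5·42 = 24]
  42 = 1·24 + 18   → row D = row B − 1·row C = (18, −1, 6)   [check: −1·234 + 6·42 = 18]
  24 = 1·18 + 6   → row E = row C − 1·row D = (6, 2, −11)   [check: 2·234 − 11·42 = 6]
  18 = 3·6 + 0   → remainder 0, stop. gcd = 6 (last nonzero row E).
So gcd(234, 42) = 6, with Bézout identity 2·234 − 11·42 = 6. Containment (⊇): the Bézout identity exhibits 6 as an element of (234, 42), giving (6) ⊆ (234, 42). Containment (⊆): since 6 | 234 and 6 | 42 (234 = 6·39, 42 = 6·7), every Z-linear combination of 234 and 42 is divisible by 6, so (234, 42) ⊆ (6). Therefore (234, 42) = (6), d = 6.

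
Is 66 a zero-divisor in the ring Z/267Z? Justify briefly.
YES

gcd(66, 267) = 3 > 1, so 66 is not a unit in Z/267Z. In Z/nZ every nonzero non-unit is a zero-divisor: explicitly, take b = 267/gcd = 89 ≠ 0 (mod 267); then 66·89 = 5874 = 22·267, i.e. 66·89 ≡ 0 (mod 267). So 66 is a zero-divisor.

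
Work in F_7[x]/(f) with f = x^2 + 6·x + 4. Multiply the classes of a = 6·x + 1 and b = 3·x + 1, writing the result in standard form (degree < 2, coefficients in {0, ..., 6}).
a · b ≡ 6·x + 6 (mod f(x))

Multiply as integer polynomials: a · b = 18·x^2 + 9·x + 1. Reducing coefficients mod 7: a · b ≡ 4·x^2 + 2·x + 1. Now divide by f(x) = x^2 + 6·x + 4 in F_7[x], eliminating the leading term at each step:
  leading term 4·x^2: subtract (4)·f(x) = 4·x^2 + 3·x + 2, leaving 6·x + 6 (coefficients mod 7)
The degree is now < 2, so this is the remainder. Hence a · b ≡ 6·x + 6 in F_7[x]/(f).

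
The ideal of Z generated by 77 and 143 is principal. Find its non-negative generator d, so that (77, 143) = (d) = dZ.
In the PID Z, (a, b) is generated by gcd(a, b). Compute gcd(143, 77) with the extended Euclidean algorithm, tracking rows (r, s, t) with s·143 + t·77 = r:
  row A: (143, 1, 0)   [1·143 + 0·77 = 143]
  row B: (77, 0, 1)   [0·143 + 1·77 = 77]
  143 = 1·77 + 66   → row C = row A − 1·row B = (66, 1, −1)   [check: 1·143 − 1·77 = 66]
  77 = 1·66 + 11   → row D = row B − 1·row C = (11, −1, 2)   [check: −1·143 + 2·77 = 11]
  66 = 6·11 + 0   → remainder 0, stop. gcd = 11 (last nonzero row D).
So gcd(77, 143) = 11, with Bézout identity −1·143 + 2·77 = 11. Containment (⊇): the Bézout identity exhibits 11 as an element of (77, 143), giving (11) ⊆ (77, 143). Containment (⊆): since 11 | 77 and 11 | 143 (77 = 11·7, 143 = 11·13), every Z-linear combination of 77 and 143 is divisible by 11, so (77, 143) ⊆ (11). Therefore (77, 143) = (11), d = 11.

Final answer: (77, 143) = (11); d = 11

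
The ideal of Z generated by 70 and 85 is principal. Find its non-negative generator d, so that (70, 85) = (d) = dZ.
In the PID Z, (a, b) is generated by gcd(a, b). Compute gcd(85, 70) with the extended Euclidean algorithm, tracking rows (r, s, t) with s·85 + t·70 = r:
  row A: (85, 1, 0)   [1·85 + 0·70 = 85]
  row B: (70, 0, 1)   [0·85 + 1·70 = 70]
  85 = 1·70 + 15   → row C = row A − 1·row B = (15, 1, −1)   [check: 1·85 − 1·70 = 15]
  70 = 4·15 + 10   → row D = row B − 4·row C = (10, −4, 5)   [check: −4·85 + 5·70 = 10]
  15 = 1·10 + 5   → row E = row C − 1·row D = (5, 5, −6)   [check: 5·85 − 6·70 = 5]
  10 = 2·5 + 0   → remainder 0, stop. gcd = 5 (last nonzero row E).
So gcd(70, 85) = 5, with Bézout identity 5·85 − 6·70 = 5. Containment (⊇): the Bézout identity exhibits 5 as an element of (70, 85), giving (5) ⊆ (70, 85). Containment (⊆): since 5 | 70 and 5 | 85 (70 = 5·14, 85 = 5·17), every Z-linear combination of 70 and 85 is divisible by 5, so (70, 85) ⊆ (5). Therefore (70, 85) = (5), d = 5.

Final answer: (70, 85) = (5); d = 5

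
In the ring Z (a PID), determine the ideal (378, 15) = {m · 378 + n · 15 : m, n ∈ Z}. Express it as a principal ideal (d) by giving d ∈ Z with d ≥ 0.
(378, 15) = (3); d = 3

In the PID Z, (a, b) is generated by gcd(a, b). Compute gcd(378, 15) with the extended Euclidean algorithm, tracking rows (r, s, t) with s·378 + t·15 = r:
  row A: (378, 1, 0)   [1·378 + 0·15 = 378]
  row B: (15, 0, 1)   [0·378 + 1·15 = 15]
  378 = 25·15 + 3   → row C = row A − 25·row B = (3, 1, −25)   [check: 1·378 − 25·15 = 3]
  15 = 5·3 + 0   → remainder 0, stop. gcd = 3 (last nonzero row C).
So gcd(378, 15) = 3, with Bézout identity 1·378 − 25·15 = 3. Containment (⊇): the Bézout identity exhibits 3 as an element of (378, 15), giving (3) ⊆ (378, 15). Containment (⊆): since 3 | 378 and 3 | 15 (378 = 3·126, 15 = 3·5), every Z-linear combination of 378 and 15 is divisible by 3, so (378, 15) ⊆ (3). Therefore (378, 15) = (3), d = 3.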